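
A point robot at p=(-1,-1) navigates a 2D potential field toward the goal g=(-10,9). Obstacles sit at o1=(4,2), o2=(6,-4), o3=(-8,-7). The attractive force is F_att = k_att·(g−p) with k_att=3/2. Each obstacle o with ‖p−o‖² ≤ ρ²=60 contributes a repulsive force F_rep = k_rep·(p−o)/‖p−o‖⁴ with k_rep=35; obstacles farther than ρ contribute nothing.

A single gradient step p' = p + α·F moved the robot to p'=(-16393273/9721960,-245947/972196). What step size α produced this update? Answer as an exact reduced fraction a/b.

α = 1/20

F_att = 3/2·(g−p) = 3/2·(-9,10) = (-13.5000,15.0000)
o1: d²=34 ≤ ρ²=60; F_rep = 35·(-5,-3)/34² = (-0.1514,-0.0908)
o2: d²=58 ≤ ρ²=60; F_rep = 35·(-7,3)/58² = (-0.0728,0.0312)
o3: d²=85 > ρ²=60 → inactive
F = F_att + ΣF_rep = (-13.7242,14.9404)
Δp = p'−p = (-0.6862,0.7470); α = Δx/Fx = (-6671313/9721960) / (-6671313/486098) = 1/20
check: Δy/Fy = (726249/972196) / (3631245/243049) = 1/20 ✓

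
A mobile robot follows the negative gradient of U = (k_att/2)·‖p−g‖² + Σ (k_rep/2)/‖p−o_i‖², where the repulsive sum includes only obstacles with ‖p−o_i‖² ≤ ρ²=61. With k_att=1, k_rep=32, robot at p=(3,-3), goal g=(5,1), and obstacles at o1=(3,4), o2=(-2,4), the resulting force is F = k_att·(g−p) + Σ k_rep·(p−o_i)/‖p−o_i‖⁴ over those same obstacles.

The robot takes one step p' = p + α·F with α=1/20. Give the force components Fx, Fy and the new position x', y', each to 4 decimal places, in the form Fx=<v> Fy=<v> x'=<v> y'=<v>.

F_att = 1·(g−p) = 1·(2,4) = (2.0000,4.0000)
o1: d²=49 ≤ ρ²=61; F_rep = 32·(0,-7)/49² = (0.0000,-0.0933)
o2: d²=74 > ρ²=61 → inactive
F = F_att + ΣF_rep = (2.0000,3.9067)
p' = p + 1/20·F = (3.1000,-2.8047)

Fx=2.0000 Fy=3.9067 x'=3.1000 y'=-2.8047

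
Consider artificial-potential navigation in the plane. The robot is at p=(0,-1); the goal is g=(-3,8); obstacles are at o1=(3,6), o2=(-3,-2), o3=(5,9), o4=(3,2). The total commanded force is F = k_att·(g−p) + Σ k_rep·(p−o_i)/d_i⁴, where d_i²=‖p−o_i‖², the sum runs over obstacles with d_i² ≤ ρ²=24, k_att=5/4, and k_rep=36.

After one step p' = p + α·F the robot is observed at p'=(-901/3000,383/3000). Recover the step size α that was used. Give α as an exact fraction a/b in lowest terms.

α = 1/10

F_att = 5/4·(g−p) = 5/4·(-3,9) = (-3.7500,11.2500)
o1: d²=58 > ρ²=24 → inactive
o2: d²=10 ≤ ρ²=24; F_rep = 36·(3,1)/10² = (1.0800,0.3600)
o3: d²=125 > ρ²=24 → inactive
o4: d²=18 ≤ ρ²=24; F_rep = 36·(-3,-3)/18² = (-0.3333,-0.3333)
F = F_att + ΣF_rep = (-3.0033,11.2767)
Δp = p'−p = (-0.3003,1.1277); α = Δx/Fx = (-901/3000) / (-901/300) = 1/10
check: Δy/Fy = (3383/3000) / (3383/300) = 1/10 ✓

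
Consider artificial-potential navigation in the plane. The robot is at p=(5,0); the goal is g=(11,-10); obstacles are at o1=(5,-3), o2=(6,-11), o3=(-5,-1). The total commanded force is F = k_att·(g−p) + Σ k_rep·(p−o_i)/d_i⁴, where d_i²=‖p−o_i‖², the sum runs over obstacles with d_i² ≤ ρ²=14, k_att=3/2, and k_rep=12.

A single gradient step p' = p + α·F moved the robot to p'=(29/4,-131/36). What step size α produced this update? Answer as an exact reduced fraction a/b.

α = 1/4

F_att = 3/2·(g−p) = 3/2·(6,-10) = (9.0000,-15.0000)
o1: d²=9 ≤ ρ²=14; F_rep = 12·(0,3)/9² = (0.0000,0.4444)
o2: d²=122 > ρ²=14 → inactive
o3: d²=101 > ρ²=14 → inactive
F = F_att + ΣF_rep = (9.0000,-14.5556)
Δp = p'−p = (2.2500,-3.6389); α = Δx/Fx = (9/4) / (9) = 1/4
check: Δy/Fy = (-131/36) / (-131/9) = 1/4 ✓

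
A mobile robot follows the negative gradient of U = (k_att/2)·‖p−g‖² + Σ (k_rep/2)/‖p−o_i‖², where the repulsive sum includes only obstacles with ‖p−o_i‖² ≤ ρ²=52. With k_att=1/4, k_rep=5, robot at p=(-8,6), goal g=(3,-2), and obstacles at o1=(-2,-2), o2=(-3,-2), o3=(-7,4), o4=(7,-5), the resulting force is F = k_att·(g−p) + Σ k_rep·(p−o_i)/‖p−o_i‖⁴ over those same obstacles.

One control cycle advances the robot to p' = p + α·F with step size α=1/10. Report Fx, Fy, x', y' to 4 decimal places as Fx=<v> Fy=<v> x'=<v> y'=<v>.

F_att = 1/4·(g−p) = 1/4·(11,-8) = (2.7500,-2.0000)
o1: d²=100 > ρ²=52 → inactive
o2: d²=89 > ρ²=52 → inactive
o3: d²=5 ≤ ρ²=52; F_rep = 5·(-1,2)/5² = (-0.2000,0.4000)
o4: d²=346 > ρ²=52 → inactive
F = F_att + ΣF_rep = (2.5500,-1.6000)
p' = p + 1/10·F = (-7.7450,5.8400)

Fx=2.5500 Fy=-1.6000 x'=-7.7450 y'=5.8400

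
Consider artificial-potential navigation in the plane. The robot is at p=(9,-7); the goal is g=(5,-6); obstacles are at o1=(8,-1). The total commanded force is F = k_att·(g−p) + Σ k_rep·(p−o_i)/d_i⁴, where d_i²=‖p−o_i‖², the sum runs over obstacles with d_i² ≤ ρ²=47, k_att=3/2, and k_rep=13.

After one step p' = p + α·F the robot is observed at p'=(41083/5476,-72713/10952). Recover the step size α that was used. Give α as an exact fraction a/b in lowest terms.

F_att = 3/2·(g−p) = 3/2·(-4,1) = (-6.0000,1.5000)
o1: d²=37 ≤ ρ²=47; F_rep = 13·(1,-6)/37² = (0.0095,-0.0570)
F = F_att + ΣF_rep = (-5.9905,1.4430)
Δp = p'−p = (-1.4976,0.3608); α = Δx/Fx = (-8201/5476) / (-8201/1369) = 1/4
check: Δy/Fy = (3951/10952) / (3951/2738) = 1/4 ✓

α = 1/4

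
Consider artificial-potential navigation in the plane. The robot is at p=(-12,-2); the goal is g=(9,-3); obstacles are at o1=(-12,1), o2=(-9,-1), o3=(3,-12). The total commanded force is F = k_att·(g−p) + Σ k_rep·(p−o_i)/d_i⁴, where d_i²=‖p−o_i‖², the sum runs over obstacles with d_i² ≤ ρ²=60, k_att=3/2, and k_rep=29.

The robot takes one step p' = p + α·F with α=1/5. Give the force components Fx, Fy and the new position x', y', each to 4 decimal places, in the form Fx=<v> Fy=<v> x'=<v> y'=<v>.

F_att = 3/2·(g−p) = 3/2·(21,-1) = (31.5000,-1.5000)
o1: d²=9 ≤ ρ²=60; F_rep = 29·(0,-3)/9² = (0.0000,-1.0741)
o2: d²=10 ≤ ρ²=60; F_rep = 29·(-3,-1)/10² = (-0.8700,-0.2900)
o3: d²=325 > ρ²=60 → inactive
F = F_att + ΣF_rep = (30.6300,-2.8641)
p' = p + 1/5·F = (-5.8740,-2.5728)

Fx=30.6300 Fy=-2.8641 x'=-5.8740 y'=-2.5728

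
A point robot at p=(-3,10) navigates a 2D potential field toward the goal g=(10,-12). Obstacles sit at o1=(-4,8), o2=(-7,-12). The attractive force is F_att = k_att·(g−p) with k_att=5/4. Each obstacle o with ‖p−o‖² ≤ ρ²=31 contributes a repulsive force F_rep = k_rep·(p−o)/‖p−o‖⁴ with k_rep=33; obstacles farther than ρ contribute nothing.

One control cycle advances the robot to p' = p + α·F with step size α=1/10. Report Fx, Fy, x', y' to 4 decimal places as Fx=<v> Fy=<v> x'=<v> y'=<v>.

Fx=17.5700 Fy=-24.8600 x'=-1.2430 y'=7.5140

F_att = 5/4·(g−p) = 5/4·(13,-22) = (16.2500,-27.5000)
o1: d²=5 ≤ ρ²=31; F_rep = 33·(1,2)/5² = (1.3200,2.6400)
o2: d²=500 > ρ²=31 → inactive
F = F_att + ΣF_rep = (17.5700,-24.8600)
p' = p + 1/10·F = (-1.2430,7.5140)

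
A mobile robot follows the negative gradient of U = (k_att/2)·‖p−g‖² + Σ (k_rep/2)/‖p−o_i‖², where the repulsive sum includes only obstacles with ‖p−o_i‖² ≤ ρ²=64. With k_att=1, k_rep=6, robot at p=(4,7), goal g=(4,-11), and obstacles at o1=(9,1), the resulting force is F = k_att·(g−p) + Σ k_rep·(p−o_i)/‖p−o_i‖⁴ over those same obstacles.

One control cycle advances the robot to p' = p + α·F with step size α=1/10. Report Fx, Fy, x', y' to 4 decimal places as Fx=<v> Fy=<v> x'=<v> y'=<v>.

Fx=-0.0081 Fy=-17.9903 x'=3.9992 y'=5.2010

F_att = 1·(g−p) = 1·(0,-18) = (0.0000,-18.0000)
o1: d²=61 ≤ ρ²=64; F_rep = 6·(-5,6)/61² = (-0.0081,0.0097)
F = F_att + ΣF_rep = (-0.0081,-17.9903)
p' = p + 1/10·F = (3.9992,5.2010)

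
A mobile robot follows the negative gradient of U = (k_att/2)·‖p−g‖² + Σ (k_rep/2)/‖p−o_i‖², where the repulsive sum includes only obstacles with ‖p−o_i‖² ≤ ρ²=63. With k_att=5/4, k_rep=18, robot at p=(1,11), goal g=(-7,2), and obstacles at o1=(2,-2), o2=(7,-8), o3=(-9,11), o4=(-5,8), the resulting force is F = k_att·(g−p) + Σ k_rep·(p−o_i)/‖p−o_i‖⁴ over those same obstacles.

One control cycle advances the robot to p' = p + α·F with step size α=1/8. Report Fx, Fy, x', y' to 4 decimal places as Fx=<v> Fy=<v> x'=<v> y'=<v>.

F_att = 5/4·(g−p) = 5/4·(-8,-9) = (-10.0000,-11.2500)
o1: d²=170 > ρ²=63 → inactive
o2: d²=397 > ρ²=63 → inactive
o3: d²=100 > ρ²=63 → inactive
o4: d²=45 ≤ ρ²=63; F_rep = 18·(6,3)/45² = (0.0533,0.0267)
F = F_att + ΣF_rep = (-9.9467,-11.2233)
p' = p + 1/8·F = (-0.2433,9.5971)

Fx=-9.9467 Fy=-11.2233 x'=-0.2433 y'=9.5971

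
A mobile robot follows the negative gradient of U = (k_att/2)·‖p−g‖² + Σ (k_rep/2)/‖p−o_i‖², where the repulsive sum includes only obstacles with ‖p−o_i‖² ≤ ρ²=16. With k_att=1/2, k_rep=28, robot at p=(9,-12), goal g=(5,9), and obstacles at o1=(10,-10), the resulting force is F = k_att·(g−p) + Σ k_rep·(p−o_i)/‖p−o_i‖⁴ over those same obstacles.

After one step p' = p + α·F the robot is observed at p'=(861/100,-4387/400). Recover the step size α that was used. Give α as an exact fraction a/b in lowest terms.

α = 1/8

F_att = 1/2·(g−p) = 1/2·(-4,21) = (-2.0000,10.5000)
o1: d²=5 ≤ ρ²=16; F_rep = 28·(-1,-2)/5² = (-1.1200,-2.2400)
F = F_att + ΣF_rep = (-3.1200,8.2600)
Δp = p'−p = (-0.3900,1.0325); α = Δx/Fx = (-39/100) / (-78/25) = 1/8
check: Δy/Fy = (413/400) / (413/50) = 1/8 ✓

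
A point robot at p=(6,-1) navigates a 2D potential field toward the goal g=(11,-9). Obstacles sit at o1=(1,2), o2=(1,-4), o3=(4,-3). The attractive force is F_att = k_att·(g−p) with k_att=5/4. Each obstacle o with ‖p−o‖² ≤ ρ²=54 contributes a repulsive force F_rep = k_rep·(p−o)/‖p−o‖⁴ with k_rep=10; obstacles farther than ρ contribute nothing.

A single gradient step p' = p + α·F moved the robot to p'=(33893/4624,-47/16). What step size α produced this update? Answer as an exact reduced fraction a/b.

F_att = 5/4·(g−p) = 5/4·(5,-8) = (6.2500,-10.0000)
o1: d²=34 ≤ ρ²=54; F_rep = 10·(5,-3)/34² = (0.0433,-0.0260)
o2: d²=34 ≤ ρ²=54; F_rep = 10·(5,3)/34² = (0.0433,0.0260)
o3: d²=8 ≤ ρ²=54; F_rep = 10·(2,2)/8² = (0.3125,0.3125)
F = F_att + ΣF_rep = (6.6490,-9.6875)
Δp = p'−p = (1.3298,-1.9375); α = Δx/Fx = (6149/4624) / (30745/4624) = 1/5
check: Δy/Fy = (-31/16) / (-155/16) = 1/5 ✓

α = 1/5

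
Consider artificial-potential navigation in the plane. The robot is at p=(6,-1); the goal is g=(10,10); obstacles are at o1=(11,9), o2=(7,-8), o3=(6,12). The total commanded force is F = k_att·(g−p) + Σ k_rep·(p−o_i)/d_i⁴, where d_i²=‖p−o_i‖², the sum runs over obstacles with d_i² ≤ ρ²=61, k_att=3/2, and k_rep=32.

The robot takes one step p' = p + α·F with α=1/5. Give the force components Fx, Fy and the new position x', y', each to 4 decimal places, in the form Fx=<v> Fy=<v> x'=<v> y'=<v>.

F_att = 3/2·(g−p) = 3/2·(4,11) = (6.0000,16.5000)
o1: d²=125 > ρ²=61 → inactive
o2: d²=50 ≤ ρ²=61; F_rep = 32·(-1,7)/50² = (-0.0128,0.0896)
o3: d²=169 > ρ²=61 → inactive
F = F_att + ΣF_rep = (5.9872,16.5896)
p' = p + 1/5·F = (7.1974,2.3179)

Fx=5.9872 Fy=16.5896 x'=7.1974 y'=2.3179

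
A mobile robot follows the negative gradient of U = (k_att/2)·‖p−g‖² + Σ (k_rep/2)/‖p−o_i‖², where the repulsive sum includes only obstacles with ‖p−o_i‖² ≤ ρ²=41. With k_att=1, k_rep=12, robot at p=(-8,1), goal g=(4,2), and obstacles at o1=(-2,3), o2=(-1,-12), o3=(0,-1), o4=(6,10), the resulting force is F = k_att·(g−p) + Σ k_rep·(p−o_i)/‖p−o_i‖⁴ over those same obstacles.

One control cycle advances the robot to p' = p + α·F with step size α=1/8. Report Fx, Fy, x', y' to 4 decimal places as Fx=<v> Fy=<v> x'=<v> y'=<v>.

F_att = 1·(g−p) = 1·(12,1) = (12.0000,1.0000)
o1: d²=40 ≤ ρ²=41; F_rep = 12·(-6,-2)/40² = (-0.0450,-0.0150)
o2: d²=218 > ρ²=41 → inactive
o3: d²=68 > ρ²=41 → inactive
o4: d²=277 > ρ²=41 → inactive
F = F_att + ΣF_rep = (11.9550,0.9850)
p' = p + 1/8·F = (-6.5056,1.1231)

Fx=11.9550 Fy=0.9850 x'=-6.5056 y'=1.1231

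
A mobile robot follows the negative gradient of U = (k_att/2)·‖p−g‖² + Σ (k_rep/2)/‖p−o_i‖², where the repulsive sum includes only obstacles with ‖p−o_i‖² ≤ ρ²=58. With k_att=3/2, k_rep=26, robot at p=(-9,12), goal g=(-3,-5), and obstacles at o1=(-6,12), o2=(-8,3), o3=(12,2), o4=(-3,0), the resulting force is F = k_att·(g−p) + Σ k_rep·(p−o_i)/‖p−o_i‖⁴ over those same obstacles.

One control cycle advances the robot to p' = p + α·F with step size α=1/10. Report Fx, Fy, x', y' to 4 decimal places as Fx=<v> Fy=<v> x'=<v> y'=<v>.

F_att = 3/2·(g−p) = 3/2·(6,-17) = (9.0000,-25.5000)
o1: d²=9 ≤ ρ²=58; F_rep = 26·(-3,0)/9² = (-0.9630,0.0000)
o2: d²=82 > ρ²=58 → inactive
o3: d²=541 > ρ²=58 → inactive
o4: d²=180 > ρ²=58 → inactive
F = F_att + ΣF_rep = (8.0370,-25.5000)
p' = p + 1/10·F = (-8.1963,9.4500)

Fx=8.0370 Fy=-25.5000 x'=-8.1963 y'=9.4500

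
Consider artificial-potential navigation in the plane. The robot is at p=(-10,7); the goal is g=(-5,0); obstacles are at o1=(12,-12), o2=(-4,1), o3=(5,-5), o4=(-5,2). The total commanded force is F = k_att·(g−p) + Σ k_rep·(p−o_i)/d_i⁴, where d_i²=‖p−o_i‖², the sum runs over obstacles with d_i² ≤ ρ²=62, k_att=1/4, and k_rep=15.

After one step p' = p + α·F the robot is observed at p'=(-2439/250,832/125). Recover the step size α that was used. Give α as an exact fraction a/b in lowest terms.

α = 1/5

F_att = 1/4·(g−p) = 1/4·(5,-7) = (1.2500,-1.7500)
o1: d²=845 > ρ²=62 → inactive
o2: d²=72 > ρ²=62 → inactive
o3: d²=369 > ρ²=62 → inactive
o4: d²=50 ≤ ρ²=62; F_rep = 15·(-5,5)/50² = (-0.0300,0.0300)
F = F_att + ΣF_rep = (1.2200,-1.7200)
Δp = p'−p = (0.2440,-0.3440); α = Δx/Fx = (61/250) / (61/50) = 1/5
check: Δy/Fy = (-43/125) / (-43/25) = 1/5 ✓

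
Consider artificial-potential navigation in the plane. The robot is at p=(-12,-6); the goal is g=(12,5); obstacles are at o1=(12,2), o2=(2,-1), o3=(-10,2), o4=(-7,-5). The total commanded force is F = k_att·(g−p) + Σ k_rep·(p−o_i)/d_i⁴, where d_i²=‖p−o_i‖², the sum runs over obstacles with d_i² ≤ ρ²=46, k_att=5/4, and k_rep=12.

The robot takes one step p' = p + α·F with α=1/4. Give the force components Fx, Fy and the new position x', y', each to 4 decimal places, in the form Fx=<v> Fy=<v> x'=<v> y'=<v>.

F_att = 5/4·(g−p) = 5/4·(24,11) = (30.0000,13.7500)
o1: d²=640 > ρ²=46 → inactive
o2: d²=221 > ρ²=46 → inactive
o3: d²=68 > ρ²=46 → inactive
o4: d²=26 ≤ ρ²=46; F_rep = 12·(-5,-1)/26² = (-0.0888,-0.0178)
F = F_att + ΣF_rep = (29.9112,13.7322)
p' = p + 1/4·F = (-4.5222,-2.5669)

Fx=29.9112 Fy=13.7322 x'=-4.5222 y'=-2.5669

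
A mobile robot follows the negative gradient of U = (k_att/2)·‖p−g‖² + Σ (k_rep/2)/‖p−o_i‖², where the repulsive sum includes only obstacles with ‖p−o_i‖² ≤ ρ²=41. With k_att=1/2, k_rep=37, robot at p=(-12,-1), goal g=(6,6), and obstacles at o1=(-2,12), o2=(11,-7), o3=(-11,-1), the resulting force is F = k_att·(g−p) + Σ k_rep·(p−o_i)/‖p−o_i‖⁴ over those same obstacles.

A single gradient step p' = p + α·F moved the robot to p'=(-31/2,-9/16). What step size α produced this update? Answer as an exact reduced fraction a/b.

α = 1/8

F_att = 1/2·(g−p) = 1/2·(18,7) = (9.0000,3.5000)
o1: d²=269 > ρ²=41 → inactive
o2: d²=565 > ρ²=41 → inactive
o3: d²=1 ≤ ρ²=41; F_rep = 37·(-1,0)/1² = (-37.0000,0.0000)
F = F_att + ΣF_rep = (-28.0000,3.5000)
Δp = p'−p = (-3.5000,0.4375); α = Δx/Fx = (-7/2) / (-28) = 1/8
check: Δy/Fy = (7/16) / (7/2) = 1/8 ✓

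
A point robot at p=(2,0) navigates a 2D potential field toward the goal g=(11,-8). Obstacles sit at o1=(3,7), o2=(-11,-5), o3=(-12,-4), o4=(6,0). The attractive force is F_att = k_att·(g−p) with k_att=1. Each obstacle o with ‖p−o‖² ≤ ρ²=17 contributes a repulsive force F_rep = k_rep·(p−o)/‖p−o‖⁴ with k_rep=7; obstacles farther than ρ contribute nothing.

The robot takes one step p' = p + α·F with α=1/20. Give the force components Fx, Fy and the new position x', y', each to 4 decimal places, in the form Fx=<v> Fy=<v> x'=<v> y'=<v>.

Fx=8.8906 Fy=-8.0000 x'=2.4445 y'=-0.4000

F_att = 1·(g−p) = 1·(9,-8) = (9.0000,-8.0000)
o1: d²=50 > ρ²=17 → inactive
o2: d²=194 > ρ²=17 → inactive
o3: d²=212 > ρ²=17 → inactive
o4: d²=16 ≤ ρ²=17; F_rep = 7·(-4,0)/16² = (-0.1094,0.0000)
F = F_att + ΣF_rep = (8.8906,-8.0000)
p' = p + 1/20·F = (2.4445,-0.4000)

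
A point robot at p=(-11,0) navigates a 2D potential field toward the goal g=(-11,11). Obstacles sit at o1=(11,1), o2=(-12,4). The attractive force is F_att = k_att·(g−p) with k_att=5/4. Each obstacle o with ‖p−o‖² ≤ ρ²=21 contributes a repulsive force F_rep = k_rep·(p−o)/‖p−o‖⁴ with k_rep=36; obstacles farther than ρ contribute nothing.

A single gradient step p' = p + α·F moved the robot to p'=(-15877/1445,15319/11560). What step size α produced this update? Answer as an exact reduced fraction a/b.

α = 1/10

F_att = 5/4·(g−p) = 5/4·(0,11) = (0.0000,13.7500)
o1: d²=485 > ρ²=21 → inactive
o2: d²=17 ≤ ρ²=21; F_rep = 36·(1,-4)/17² = (0.1246,-0.4983)
F = F_att + ΣF_rep = (0.1246,13.2517)
Δp = p'−p = (0.0125,1.3252); α = Δx/Fx = (18/1445) / (36/289) = 1/10
check: Δy/Fy = (15319/11560) / (15319/1156) = 1/10 ✓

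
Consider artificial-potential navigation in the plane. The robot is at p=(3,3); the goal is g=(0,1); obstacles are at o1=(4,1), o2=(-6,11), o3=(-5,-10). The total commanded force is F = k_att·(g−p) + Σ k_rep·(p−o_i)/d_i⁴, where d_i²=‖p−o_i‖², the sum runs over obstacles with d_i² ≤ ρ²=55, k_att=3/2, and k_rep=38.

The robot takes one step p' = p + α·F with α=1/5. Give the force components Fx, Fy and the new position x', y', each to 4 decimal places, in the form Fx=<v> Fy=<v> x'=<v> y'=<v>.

F_att = 3/2·(g−p) = 3/2·(-3,-2) = (-4.5000,-3.0000)
o1: d²=5 ≤ ρ²=55; F_rep = 38·(-1,2)/5² = (-1.5200,3.0400)
o2: d²=145 > ρ²=55 → inactive
o3: d²=233 > ρ²=55 → inactive
F = F_att + ΣF_rep = (-6.0200,0.0400)
p' = p + 1/5·F = (1.7960,3.0080)

Fx=-6.0200 Fy=0.0400 x'=1.7960 y'=3.0080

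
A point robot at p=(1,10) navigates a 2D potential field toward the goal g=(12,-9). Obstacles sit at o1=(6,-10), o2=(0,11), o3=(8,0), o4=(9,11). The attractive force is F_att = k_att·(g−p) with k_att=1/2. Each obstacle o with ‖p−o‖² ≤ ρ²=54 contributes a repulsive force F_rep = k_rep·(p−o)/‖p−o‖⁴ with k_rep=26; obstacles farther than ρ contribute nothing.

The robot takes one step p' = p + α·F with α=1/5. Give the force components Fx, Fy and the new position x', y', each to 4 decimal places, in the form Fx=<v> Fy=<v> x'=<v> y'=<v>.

Fx=12.0000 Fy=-16.0000 x'=3.4000 y'=6.8000

F_att = 1/2·(g−p) = 1/2·(11,-19) = (5.5000,-9.5000)
o1: d²=425 > ρ²=54 → inactive
o2: d²=2 ≤ ρ²=54; F_rep = 26·(1,-1)/2² = (6.5000,-6.5000)
o3: d²=149 > ρ²=54 → inactive
o4: d²=65 > ρ²=54 → inactive
F = F_att + ΣF_rep = (12.0000,-16.0000)
p' = p + 1/5·F = (3.4000,6.8000)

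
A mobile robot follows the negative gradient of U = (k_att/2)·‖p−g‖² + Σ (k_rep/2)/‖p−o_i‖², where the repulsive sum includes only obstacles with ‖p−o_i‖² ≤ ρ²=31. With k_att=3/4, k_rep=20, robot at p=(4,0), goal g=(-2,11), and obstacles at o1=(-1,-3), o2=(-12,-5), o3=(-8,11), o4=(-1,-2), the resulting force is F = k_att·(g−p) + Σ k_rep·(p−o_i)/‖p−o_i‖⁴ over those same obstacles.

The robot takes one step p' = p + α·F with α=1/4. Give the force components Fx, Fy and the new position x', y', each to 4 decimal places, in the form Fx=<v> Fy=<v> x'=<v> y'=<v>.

Fx=-4.3811 Fy=8.2976 x'=2.9047 y'=2.0744

F_att = 3/4·(g−p) = 3/4·(-6,11) = (-4.5000,8.2500)
o1: d²=34 > ρ²=31 → inactive
o2: d²=281 > ρ²=31 → inactive
o3: d²=265 > ρ²=31 → inactive
o4: d²=29 ≤ ρ²=31; F_rep = 20·(5,2)/29² = (0.1189,0.0476)
F = F_att + ΣF_rep = (-4.3811,8.2976)
p' = p + 1/4·F = (2.9047,2.0744)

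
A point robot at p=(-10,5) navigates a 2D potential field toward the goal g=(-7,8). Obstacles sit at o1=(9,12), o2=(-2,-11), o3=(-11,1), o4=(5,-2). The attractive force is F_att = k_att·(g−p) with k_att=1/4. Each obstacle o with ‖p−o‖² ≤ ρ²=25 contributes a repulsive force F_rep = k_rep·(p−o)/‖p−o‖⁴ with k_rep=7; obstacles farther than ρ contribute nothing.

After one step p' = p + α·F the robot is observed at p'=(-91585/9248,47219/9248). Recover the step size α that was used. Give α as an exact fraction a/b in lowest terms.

F_att = 1/4·(g−p) = 1/4·(3,3) = (0.7500,0.7500)
o1: d²=410 > ρ²=25 → inactive
o2: d²=320 > ρ²=25 → inactive
o3: d²=17 ≤ ρ²=25; F_rep = 7·(1,4)/17² = (0.0242,0.0969)
o4: d²=274 > ρ²=25 → inactive
F = F_att + ΣF_rep = (0.7742,0.8469)
Δp = p'−p = (0.0968,0.1059); α = Δx/Fx = (895/9248) / (895/1156) = 1/8
check: Δy/Fy = (979/9248) / (979/1156) = 1/8 ✓

α = 1/8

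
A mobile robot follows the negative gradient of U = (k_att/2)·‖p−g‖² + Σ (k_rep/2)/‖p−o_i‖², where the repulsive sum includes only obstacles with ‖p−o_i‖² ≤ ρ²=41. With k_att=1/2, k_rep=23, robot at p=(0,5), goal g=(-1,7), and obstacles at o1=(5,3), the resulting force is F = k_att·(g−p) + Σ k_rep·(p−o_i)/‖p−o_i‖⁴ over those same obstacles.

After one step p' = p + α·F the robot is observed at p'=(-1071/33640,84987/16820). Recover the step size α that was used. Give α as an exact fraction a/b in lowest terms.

α = 1/20

F_att = 1/2·(g−p) = 1/2·(-1,2) = (-0.5000,1.0000)
o1: d²=29 ≤ ρ²=41; F_rep = 23·(-5,2)/29² = (-0.1367,0.0547)
F = F_att + ΣF_rep = (-0.6367,1.0547)
Δp = p'−p = (-0.0318,0.0527); α = Δx/Fx = (-1071/33640) / (-1071/1682) = 1/20
check: Δy/Fy = (887/16820) / (887/841) = 1/20 ✓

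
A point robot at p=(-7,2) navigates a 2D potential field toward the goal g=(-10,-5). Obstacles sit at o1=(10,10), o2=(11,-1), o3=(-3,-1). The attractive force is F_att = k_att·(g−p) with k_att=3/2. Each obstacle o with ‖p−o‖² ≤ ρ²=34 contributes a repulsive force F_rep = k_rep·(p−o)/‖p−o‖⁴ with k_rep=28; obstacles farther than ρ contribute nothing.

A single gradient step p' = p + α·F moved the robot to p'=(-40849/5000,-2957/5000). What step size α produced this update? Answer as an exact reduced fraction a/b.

F_att = 3/2·(g−p) = 3/2·(-3,-7) = (-4.5000,-10.5000)
o1: d²=353 > ρ²=34 → inactive
o2: d²=333 > ρ²=34 → inactive
o3: d²=25 ≤ ρ²=34; F_rep = 28·(-4,3)/25² = (-0.1792,0.1344)
F = F_att + ΣF_rep = (-4.6792,-10.3656)
Δp = p'−p = (-1.1698,-2.5914); α = Δx/Fx = (-5849/5000) / (-5849/1250) = 1/4
check: Δy/Fy = (-12957/5000) / (-12957/1250) = 1/4 ✓

α = 1/4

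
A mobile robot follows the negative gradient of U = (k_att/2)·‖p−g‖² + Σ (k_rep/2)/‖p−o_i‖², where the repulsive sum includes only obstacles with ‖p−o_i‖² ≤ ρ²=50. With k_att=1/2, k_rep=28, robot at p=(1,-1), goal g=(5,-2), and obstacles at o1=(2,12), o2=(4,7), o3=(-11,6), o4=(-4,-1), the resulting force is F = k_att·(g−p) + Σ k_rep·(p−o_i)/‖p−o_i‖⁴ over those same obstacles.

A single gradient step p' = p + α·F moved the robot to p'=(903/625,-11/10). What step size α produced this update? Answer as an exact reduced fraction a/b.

F_att = 1/2·(g−p) = 1/2·(4,-1) = (2.0000,-0.5000)
o1: d²=170 > ρ²=50 → inactive
o2: d²=73 > ρ²=50 → inactive
o3: d²=193 > ρ²=50 → inactive
o4: d²=25 ≤ ρ²=50; F_rep = 28·(5,0)/25² = (0.2240,0.0000)
F = F_att + ΣF_rep = (2.2240,-0.5000)
Δp = p'−p = (0.4448,-0.1000); α = Δx/Fx = (278/625) / (278/125) = 1/5
check: Δy/Fy = (-1/10) / (-1/2) = 1/5 ✓

α = 1/5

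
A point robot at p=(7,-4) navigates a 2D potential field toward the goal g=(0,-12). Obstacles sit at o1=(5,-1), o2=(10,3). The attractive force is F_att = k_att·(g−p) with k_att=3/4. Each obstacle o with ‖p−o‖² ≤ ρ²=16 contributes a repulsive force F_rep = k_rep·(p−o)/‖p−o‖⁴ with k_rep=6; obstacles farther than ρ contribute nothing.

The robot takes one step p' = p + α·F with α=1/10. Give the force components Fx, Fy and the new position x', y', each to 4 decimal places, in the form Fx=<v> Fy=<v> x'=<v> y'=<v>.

Fx=-5.1790 Fy=-6.1065 x'=6.4821 y'=-4.6107

F_att = 3/4·(g−p) = 3/4·(-7,-8) = (-5.2500,-6.0000)
o1: d²=13 ≤ ρ²=16; F_rep = 6·(2,-3)/13² = (0.0710,-0.1065)
o2: d²=58 > ρ²=16 → inactive
F = F_att + ΣF_rep = (-5.1790,-6.1065)
p' = p + 1/10·F = (6.4821,-4.6107)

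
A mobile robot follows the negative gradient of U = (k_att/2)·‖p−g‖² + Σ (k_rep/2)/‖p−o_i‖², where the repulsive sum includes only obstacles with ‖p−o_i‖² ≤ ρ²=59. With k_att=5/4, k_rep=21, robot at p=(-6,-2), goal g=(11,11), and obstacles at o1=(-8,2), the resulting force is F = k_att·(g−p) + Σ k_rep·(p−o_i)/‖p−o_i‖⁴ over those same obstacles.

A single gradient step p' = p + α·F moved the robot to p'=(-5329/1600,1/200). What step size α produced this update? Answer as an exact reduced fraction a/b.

α = 1/8

F_att = 5/4·(g−p) = 5/4·(17,13) = (21.2500,16.2500)
o1: d²=20 ≤ ρ²=59; F_rep = 21·(2,-4)/20² = (0.1050,-0.2100)
F = F_att + ΣF_rep = (21.3550,16.0400)
Δp = p'−p = (2.6694,2.0050); α = Δx/Fx = (4271/1600) / (4271/200) = 1/8
check: Δy/Fy = (401/200) / (401/25) = 1/8 ✓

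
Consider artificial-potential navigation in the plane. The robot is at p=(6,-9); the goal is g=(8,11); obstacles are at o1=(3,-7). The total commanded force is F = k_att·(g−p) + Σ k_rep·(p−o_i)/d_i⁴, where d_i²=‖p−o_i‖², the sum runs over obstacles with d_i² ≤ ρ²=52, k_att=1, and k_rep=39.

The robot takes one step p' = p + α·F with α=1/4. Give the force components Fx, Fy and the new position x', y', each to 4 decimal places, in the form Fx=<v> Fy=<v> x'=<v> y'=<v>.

Fx=2.6923 Fy=19.5385 x'=6.6731 y'=-4.1154

F_att = 1·(g−p) = 1·(2,20) = (2.0000,20.0000)
o1: d²=13 ≤ ρ²=52; F_rep = 39·(3,-2)/13² = (0.6923,-0.4615)
F = F_att + ΣF_rep = (2.6923,19.5385)
p' = p + 1/4·F = (6.6731,-4.1154)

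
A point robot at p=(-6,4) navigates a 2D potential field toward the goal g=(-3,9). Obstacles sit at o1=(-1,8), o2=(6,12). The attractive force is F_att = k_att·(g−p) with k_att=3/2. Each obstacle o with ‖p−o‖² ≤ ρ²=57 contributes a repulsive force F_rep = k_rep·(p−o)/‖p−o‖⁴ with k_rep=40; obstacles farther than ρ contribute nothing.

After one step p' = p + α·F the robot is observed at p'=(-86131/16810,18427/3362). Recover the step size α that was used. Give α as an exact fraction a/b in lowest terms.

F_att = 3/2·(g−p) = 3/2·(3,5) = (4.5000,7.5000)
o1: d²=41 ≤ ρ²=57; F_rep = 40·(-5,-4)/41² = (-0.1190,-0.0952)
o2: d²=208 > ρ²=57 → inactive
F = F_att + ΣF_rep = (4.3810,7.4048)
Δp = p'−p = (0.8762,1.4810); α = Δx/Fx = (14729/16810) / (14729/3362) = 1/5
check: Δy/Fy = (4979/3362) / (24895/3362) = 1/5 ✓

α = 1/5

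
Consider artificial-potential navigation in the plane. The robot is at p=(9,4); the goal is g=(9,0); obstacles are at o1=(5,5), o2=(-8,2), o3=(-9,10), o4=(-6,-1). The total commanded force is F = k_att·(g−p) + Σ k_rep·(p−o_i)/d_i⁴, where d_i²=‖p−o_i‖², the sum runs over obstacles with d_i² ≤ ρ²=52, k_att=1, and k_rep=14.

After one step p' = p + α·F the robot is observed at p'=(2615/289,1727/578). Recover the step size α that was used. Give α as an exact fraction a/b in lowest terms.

F_att = 1·(g−p) = 1·(0,-4) = (0.0000,-4.0000)
o1: d²=17 ≤ ρ²=52; F_rep = 14·(4,-1)/17² = (0.1938,-0.0484)
o2: d²=293 > ρ²=52 → inactive
o3: d²=360 > ρ²=52 → inactive
o4: d²=250 > ρ²=52 → inactive
F = F_att + ΣF_rep = (0.1938,-4.0484)
Δp = p'−p = (0.0484,-1.0121); α = Δx/Fx = (14/289) / (56/289) = 1/4
check: Δy/Fy = (-585/578) / (-1170/289) = 1/4 ✓

α = 1/4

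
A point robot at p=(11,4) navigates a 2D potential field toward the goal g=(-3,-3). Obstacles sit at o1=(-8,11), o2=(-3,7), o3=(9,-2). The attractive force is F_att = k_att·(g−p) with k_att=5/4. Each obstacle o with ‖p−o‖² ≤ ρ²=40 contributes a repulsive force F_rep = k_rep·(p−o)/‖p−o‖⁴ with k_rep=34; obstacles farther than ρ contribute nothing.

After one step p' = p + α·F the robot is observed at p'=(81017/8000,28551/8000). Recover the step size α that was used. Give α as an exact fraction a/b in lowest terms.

α = 1/20

F_att = 5/4·(g−p) = 5/4·(-14,-7) = (-17.5000,-8.7500)
o1: d²=410 > ρ²=40 → inactive
o2: d²=205 > ρ²=40 → inactive
o3: d²=40 ≤ ρ²=40; F_rep = 34·(2,6)/40² = (0.0425,0.1275)
F = F_att + ΣF_rep = (-17.4575,-8.6225)
Δp = p'−p = (-0.8729,-0.4311); α = Δx/Fx = (-6983/8000) / (-6983/400) = 1/20
check: Δy/Fy = (-3449/8000) / (-3449/400) = 1/20 ✓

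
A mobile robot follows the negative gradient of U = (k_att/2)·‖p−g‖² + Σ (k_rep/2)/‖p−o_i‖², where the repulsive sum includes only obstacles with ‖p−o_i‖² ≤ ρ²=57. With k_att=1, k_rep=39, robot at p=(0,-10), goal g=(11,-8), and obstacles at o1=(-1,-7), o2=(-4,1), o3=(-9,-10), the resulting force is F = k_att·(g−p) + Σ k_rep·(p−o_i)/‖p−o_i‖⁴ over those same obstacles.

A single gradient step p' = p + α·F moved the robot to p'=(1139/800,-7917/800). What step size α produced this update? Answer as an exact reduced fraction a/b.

F_att = 1·(g−p) = 1·(11,2) = (11.0000,2.0000)
o1: d²=10 ≤ ρ²=57; F_rep = 39·(1,-3)/10² = (0.3900,-1.1700)
o2: d²=137 > ρ²=57 → inactive
o3: d²=81 > ρ²=57 → inactive
F = F_att + ΣF_rep = (11.3900,0.8300)
Δp = p'−p = (1.4238,0.1037); α = Δx/Fx = (1139/800) / (1139/100) = 1/8
check: Δy/Fy = (83/800) / (83/100) = 1/8 ✓

α = 1/8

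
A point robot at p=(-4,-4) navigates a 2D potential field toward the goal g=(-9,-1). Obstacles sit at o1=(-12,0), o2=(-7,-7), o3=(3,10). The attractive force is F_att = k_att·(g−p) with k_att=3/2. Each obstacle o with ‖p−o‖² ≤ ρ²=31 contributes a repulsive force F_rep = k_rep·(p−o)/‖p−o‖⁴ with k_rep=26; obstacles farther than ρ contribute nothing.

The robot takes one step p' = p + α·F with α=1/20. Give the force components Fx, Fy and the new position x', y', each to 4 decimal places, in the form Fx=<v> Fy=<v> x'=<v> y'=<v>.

F_att = 3/2·(g−p) = 3/2·(-5,3) = (-7.5000,4.5000)
o1: d²=80 > ρ²=31 → inactive
o2: d²=18 ≤ ρ²=31; F_rep = 26·(3,3)/18² = (0.2407,0.2407)
o3: d²=245 > ρ²=31 → inactive
F = F_att + ΣF_rep = (-7.2593,4.7407)
p' = p + 1/20·F = (-4.3630,-3.7630)

Fx=-7.2593 Fy=4.7407 x'=-4.3630 y'=-3.7630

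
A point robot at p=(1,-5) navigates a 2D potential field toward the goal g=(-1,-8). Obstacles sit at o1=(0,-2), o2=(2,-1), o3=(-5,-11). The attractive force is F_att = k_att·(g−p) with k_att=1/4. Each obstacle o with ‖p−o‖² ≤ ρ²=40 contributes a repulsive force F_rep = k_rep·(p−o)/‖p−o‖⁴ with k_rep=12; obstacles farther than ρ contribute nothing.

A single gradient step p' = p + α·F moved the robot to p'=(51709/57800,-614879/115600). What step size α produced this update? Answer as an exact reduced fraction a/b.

F_att = 1/4·(g−p) = 1/4·(-2,-3) = (-0.5000,-0.7500)
o1: d²=10 ≤ ρ²=40; F_rep = 12·(1,-3)/10² = (0.1200,-0.3600)
o2: d²=17 ≤ ρ²=40; F_rep = 12·(-1,-4)/17² = (-0.0415,-0.1661)
o3: d²=72 > ρ²=40 → inactive
F = F_att + ΣF_rep = (-0.4215,-1.2761)
Δp = p'−p = (-0.1054,-0.3190); α = Δx/Fx = (-6091/57800) / (-6091/14450) = 1/4
check: Δy/Fy = (-36879/115600) / (-36879/28900) = 1/4 ✓

α = 1/4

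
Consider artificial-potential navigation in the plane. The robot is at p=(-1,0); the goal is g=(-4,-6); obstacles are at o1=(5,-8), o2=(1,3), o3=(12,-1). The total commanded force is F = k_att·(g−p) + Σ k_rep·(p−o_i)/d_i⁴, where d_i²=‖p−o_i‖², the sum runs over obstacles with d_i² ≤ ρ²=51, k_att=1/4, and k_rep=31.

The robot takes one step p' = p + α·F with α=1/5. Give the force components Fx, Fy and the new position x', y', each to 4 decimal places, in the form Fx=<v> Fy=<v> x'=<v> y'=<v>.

Fx=-1.1169 Fy=-2.0503 x'=-1.2234 y'=-0.4101

F_att = 1/4·(g−p) = 1/4·(-3,-6) = (-0.7500,-1.5000)
o1: d²=100 > ρ²=51 → inactive
o2: d²=13 ≤ ρ²=51; F_rep = 31·(-2,-3)/13² = (-0.3669,-0.5503)
o3: d²=170 > ρ²=51 → inactive
F = F_att + ΣF_rep = (-1.1169,-2.0503)
p' = p + 1/5·F = (-1.2234,-0.4101)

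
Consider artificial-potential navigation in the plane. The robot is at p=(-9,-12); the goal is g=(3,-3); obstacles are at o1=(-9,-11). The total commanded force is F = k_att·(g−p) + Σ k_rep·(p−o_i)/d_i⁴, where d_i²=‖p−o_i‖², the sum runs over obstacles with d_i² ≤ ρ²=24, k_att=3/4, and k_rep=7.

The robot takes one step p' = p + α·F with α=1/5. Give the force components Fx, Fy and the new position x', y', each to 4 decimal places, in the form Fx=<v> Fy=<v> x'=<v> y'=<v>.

F_att = 3/4·(g−p) = 3/4·(12,9) = (9.0000,6.7500)
o1: d²=1 ≤ ρ²=24; F_rep = 7·(0,-1)/1² = (0.0000,-7.0000)
F = F_att + ΣF_rep = (9.0000,-0.2500)
p' = p + 1/5·F = (-7.2000,-12.0500)

Fx=9.0000 Fy=-0.2500 x'=-7.2000 y'=-12.0500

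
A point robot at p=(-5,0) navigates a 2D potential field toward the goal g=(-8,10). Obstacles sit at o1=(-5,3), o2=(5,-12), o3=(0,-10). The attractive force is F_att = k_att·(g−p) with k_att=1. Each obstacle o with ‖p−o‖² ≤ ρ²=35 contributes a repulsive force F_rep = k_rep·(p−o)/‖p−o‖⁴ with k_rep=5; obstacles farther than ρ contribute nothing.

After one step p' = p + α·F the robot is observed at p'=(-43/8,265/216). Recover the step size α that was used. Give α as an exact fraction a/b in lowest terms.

α = 1/8

F_att = 1·(g−p) = 1·(-3,10) = (-3.0000,10.0000)
o1: d²=9 ≤ ρ²=35; F_rep = 5·(0,-3)/9² = (0.0000,-0.1852)
o2: d²=244 > ρ²=35 → inactive
o3: d²=125 > ρ²=35 → inactive
F = F_att + ΣF_rep = (-3.0000,9.8148)
Δp = p'−p = (-0.3750,1.2269); α = Δx/Fx = (-3/8) / (-3) = 1/8
check: Δy/Fy = (265/216) / (265/27) = 1/8 ✓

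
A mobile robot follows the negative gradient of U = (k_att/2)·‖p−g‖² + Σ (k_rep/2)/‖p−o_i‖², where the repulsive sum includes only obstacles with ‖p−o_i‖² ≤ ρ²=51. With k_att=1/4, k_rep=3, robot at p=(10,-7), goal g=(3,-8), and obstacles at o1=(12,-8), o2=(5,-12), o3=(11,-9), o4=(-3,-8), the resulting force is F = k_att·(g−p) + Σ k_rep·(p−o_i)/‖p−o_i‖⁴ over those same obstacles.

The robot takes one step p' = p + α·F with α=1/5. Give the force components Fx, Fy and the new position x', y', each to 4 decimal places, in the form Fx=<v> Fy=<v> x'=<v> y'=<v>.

F_att = 1/4·(g−p) = 1/4·(-7,-1) = (-1.7500,-0.2500)
o1: d²=5 ≤ ρ²=51; F_rep = 3·(-2,1)/5² = (-0.2400,0.1200)
o2: d²=50 ≤ ρ²=51; F_rep = 3·(5,5)/50² = (0.0060,0.0060)
o3: d²=5 ≤ ρ²=51; F_rep = 3·(-1,2)/5² = (-0.1200,0.2400)
o4: d²=170 > ρ²=51 → inactive
F = F_att + ΣF_rep = (-2.1040,0.1160)
p' = p + 1/5·F = (9.5792,-6.9768)

Fx=-2.1040 Fy=0.1160 x'=9.5792 y'=-6.9768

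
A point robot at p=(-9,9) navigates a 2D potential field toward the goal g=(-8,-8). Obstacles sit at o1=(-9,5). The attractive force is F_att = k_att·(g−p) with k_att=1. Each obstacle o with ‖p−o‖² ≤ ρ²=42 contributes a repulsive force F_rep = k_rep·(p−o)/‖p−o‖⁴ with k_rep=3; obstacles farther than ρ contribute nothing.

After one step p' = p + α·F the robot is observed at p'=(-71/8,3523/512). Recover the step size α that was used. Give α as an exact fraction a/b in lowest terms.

F_att = 1·(g−p) = 1·(1,-17) = (1.0000,-17.0000)
o1: d²=16 ≤ ρ²=42; F_rep = 3·(0,4)/16² = (0.0000,0.0469)
F = F_att + ΣF_rep = (1.0000,-16.9531)
Δp = p'−p = (0.1250,-2.1191); α = Δx/Fx = (1/8) / (1) = 1/8
check: Δy/Fy = (-1085/512) / (-1085/64) = 1/8 ✓

α = 1/8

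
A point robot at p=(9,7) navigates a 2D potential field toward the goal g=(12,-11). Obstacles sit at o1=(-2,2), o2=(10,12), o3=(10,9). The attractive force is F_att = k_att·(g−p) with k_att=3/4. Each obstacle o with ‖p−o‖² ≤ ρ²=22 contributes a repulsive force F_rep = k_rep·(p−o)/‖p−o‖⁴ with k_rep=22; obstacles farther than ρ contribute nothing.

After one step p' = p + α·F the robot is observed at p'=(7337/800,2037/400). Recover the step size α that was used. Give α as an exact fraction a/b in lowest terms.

α = 1/8

F_att = 3/4·(g−p) = 3/4·(3,-18) = (2.2500,-13.5000)
o1: d²=146 > ρ²=22 → inactive
o2: d²=26 > ρ²=22 → inactive
o3: d²=5 ≤ ρ²=22; F_rep = 22·(-1,-2)/5² = (-0.8800,-1.7600)
F = F_att + ΣF_rep = (1.3700,-15.2600)
Δp = p'−p = (0.1713,-1.9075); α = Δx/Fx = (137/800) / (137/100) = 1/8
check: Δy/Fy = (-763/400) / (-763/50) = 1/8 ✓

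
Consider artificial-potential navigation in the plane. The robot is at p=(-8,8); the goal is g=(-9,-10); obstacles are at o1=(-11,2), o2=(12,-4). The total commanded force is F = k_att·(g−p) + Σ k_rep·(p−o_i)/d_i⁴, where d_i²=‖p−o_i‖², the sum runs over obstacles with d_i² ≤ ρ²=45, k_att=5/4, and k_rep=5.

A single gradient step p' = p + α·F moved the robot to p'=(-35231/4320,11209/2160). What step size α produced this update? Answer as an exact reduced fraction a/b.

F_att = 5/4·(g−p) = 5/4·(-1,-18) = (-1.2500,-22.5000)
o1: d²=45 ≤ ρ²=45; F_rep = 5·(3,6)/45² = (0.0074,0.0148)
o2: d²=544 > ρ²=45 → inactive
F = F_att + ΣF_rep = (-1.2426,-22.4852)
Δp = p'−p = (-0.1553,-2.8106); α = Δx/Fx = (-671/4320) / (-671/540) = 1/8
check: Δy/Fy = (-6071/2160) / (-6071/270) = 1/8 ✓

α = 1/8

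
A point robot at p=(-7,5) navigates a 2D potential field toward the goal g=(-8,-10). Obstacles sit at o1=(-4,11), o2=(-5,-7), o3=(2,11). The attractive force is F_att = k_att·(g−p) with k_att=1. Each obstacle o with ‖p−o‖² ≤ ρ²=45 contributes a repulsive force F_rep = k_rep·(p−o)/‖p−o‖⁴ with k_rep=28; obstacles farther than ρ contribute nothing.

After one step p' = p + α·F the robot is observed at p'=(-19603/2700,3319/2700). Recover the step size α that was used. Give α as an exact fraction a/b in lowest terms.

α = 1/4

F_att = 1·(g−p) = 1·(-1,-15) = (-1.0000,-15.0000)
o1: d²=45 ≤ ρ²=45; F_rep = 28·(-3,-6)/45² = (-0.0415,-0.0830)
o2: d²=148 > ρ²=45 → inactive
o3: d²=117 > ρ²=45 → inactive
F = F_att + ΣF_rep = (-1.0415,-15.0830)
Δp = p'−p = (-0.2604,-3.7707); α = Δx/Fx = (-703/2700) / (-703/675) = 1/4
check: Δy/Fy = (-10181/2700) / (-10181/675) = 1/4 ✓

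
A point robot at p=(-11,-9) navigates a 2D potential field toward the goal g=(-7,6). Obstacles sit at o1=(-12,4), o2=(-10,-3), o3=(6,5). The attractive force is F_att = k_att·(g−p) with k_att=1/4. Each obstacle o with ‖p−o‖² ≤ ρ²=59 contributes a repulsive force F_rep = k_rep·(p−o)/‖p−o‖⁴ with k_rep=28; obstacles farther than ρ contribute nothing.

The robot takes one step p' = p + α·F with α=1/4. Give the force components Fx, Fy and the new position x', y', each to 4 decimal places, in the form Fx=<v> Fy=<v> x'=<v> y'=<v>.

F_att = 1/4·(g−p) = 1/4·(4,15) = (1.0000,3.7500)
o1: d²=170 > ρ²=59 → inactive
o2: d²=37 ≤ ρ²=59; F_rep = 28·(-1,-6)/37² = (-0.0205,-0.1227)
o3: d²=485 > ρ²=59 → inactive
F = F_att + ΣF_rep = (0.9795,3.6273)
p' = p + 1/4·F = (-10.7551,-8.0932)

Fx=0.9795 Fy=3.6273 x'=-10.7551 y'=-8.0932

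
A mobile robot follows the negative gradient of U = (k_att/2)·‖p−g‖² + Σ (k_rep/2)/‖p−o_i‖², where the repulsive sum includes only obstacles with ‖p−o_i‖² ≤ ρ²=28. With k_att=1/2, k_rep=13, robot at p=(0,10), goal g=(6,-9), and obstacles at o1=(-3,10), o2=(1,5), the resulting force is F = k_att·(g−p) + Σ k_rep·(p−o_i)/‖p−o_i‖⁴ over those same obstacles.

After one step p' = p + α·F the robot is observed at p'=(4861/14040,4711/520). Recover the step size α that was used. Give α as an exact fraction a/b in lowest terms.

α = 1/10

F_att = 1/2·(g−p) = 1/2·(6,-19) = (3.0000,-9.5000)
o1: d²=9 ≤ ρ²=28; F_rep = 13·(3,0)/9² = (0.4815,0.0000)
o2: d²=26 ≤ ρ²=28; F_rep = 13·(-1,5)/26² = (-0.0192,0.0962)
F = F_att + ΣF_rep = (3.4623,-9.4038)
Δp = p'−p = (0.3462,-0.9404); α = Δx/Fx = (4861/14040) / (4861/1404) = 1/10
check: Δy/Fy = (-489/520) / (-489/52) = 1/10 ✓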